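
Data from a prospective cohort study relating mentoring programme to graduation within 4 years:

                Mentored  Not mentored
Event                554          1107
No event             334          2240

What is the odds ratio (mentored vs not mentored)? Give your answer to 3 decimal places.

Reading the table with exposure as columns: a = 554 (Mentored, case), b = 334 (Mentored, non-case), c = 1107 (Not mentored, case), d = 2240.
OR = (a·d)/(b·c) = (554 × 2240) / (334 × 1107) = 1240960 / 369738 = 3.35632
The odds of graduation within 4 years are about 3.36 times as high in the mentored group.

3.356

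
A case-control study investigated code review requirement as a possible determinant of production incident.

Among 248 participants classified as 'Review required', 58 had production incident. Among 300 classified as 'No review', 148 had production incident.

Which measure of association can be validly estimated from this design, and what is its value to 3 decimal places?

0.314

From the description: a = 58, b = 190, c = 148, d = 152.
This is a case-control study: participants were sampled on outcome status, so risks in the source population cannot be estimated directly — relative risk is not valid here. The odds ratio is the appropriate measure.
OR = (a·d)/(b·c) = (58 × 152) / (190 × 148) = 8816 / 28120 = 0.31351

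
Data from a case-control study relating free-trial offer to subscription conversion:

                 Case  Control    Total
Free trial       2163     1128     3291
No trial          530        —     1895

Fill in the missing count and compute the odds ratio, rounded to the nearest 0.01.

4.94

The missing cell is in the unexposed row: 1895 − 530 = 1365.
So a = 2163, b = 1128, c = 530, d = 1365.
OR = (a·d)/(b·c) = (2163 × 1365) / (1128 × 530) = 2952495 / 597840 = 4.93860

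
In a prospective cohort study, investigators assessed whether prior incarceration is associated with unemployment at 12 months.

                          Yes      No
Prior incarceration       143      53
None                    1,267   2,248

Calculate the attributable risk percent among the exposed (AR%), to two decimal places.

50.59

Cells: a = 143, b = 53, c = 1267, d = 2248.
Risk in exposed = 143/196 = 0.72959; risk in unexposed = 1267/3515 = 0.36046.
RR = 0.72959/0.36046 = 2.02408
AR% = (RR − 1)/RR × 100 = (2.02408 − 1)/2.02408 × 100 = 50.5950%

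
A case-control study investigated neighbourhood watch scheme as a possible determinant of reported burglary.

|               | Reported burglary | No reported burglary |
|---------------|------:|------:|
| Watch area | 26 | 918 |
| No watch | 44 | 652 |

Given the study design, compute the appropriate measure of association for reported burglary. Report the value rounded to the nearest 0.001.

Cells: a = 26, b = 918, c = 44, d = 652.
This is a case-control study: participants were sampled on outcome status, so risks in the source population cannot be estimated directly — relative risk is not valid here. The odds ratio is the appropriate measure.
OR = (a·d)/(b·c) = (26 × 652) / (918 × 44) = 16952 / 40392 = 0.41969

0.420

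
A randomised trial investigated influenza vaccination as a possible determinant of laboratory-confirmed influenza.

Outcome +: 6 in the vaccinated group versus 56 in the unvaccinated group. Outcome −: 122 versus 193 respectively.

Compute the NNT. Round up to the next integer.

6

Risk in treated group = 6/128 = 0.04688; risk in control = 56/249 = 0.22490.
Absolute risk reduction = 0.22490 − 0.04688 = 0.17802
NNT = 1 / ARR = 1 / 0.17802 = 5.617 → round up → 6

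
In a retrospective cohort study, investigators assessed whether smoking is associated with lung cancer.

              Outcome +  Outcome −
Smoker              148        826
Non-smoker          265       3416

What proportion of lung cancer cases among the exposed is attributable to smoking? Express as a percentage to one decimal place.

Cells: a = 148, b = 826, c = 265, d = 3416.
Risk in exposed = 148/974 = 0.15195; risk in unexposed = 265/3681 = 0.07199.
RR = 0.15195/0.07199 = 2.11068
AR% = (RR − 1)/RR × 100 = (2.11068 − 1)/2.11068 × 100 = 52.6219%

52.6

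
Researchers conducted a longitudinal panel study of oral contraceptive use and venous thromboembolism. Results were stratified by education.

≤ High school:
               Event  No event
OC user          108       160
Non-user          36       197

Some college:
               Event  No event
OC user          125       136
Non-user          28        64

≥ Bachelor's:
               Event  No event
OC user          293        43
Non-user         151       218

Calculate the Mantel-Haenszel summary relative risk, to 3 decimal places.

2.110

RR_MH = Σ(aᵢ·n₀ᵢ/nᵢ) / Σ(cᵢ·n₁ᵢ/nᵢ), with n₁ᵢ = aᵢ+bᵢ (exposed), n₀ᵢ = cᵢ+dᵢ (unexposed), nᵢ = n₁ᵢ+n₀ᵢ.
Stratum 1 (≤ High school): n₁ = 268, n₀ = 233, n = 501; a·n₀/n = 108·233/501 = 50.2275; c·n₁/n = 36·268/501 = 19.2575
Stratum 2 (Some college): n₁ = 261, n₀ = 92, n = 353; a·n₀/n = 125·92/353 = 32.5779; c·n₁/n = 28·261/353 = 20.7025
Stratum 3 (≥ Bachelor's): n₁ = 336, n₀ = 369, n = 705; a·n₀/n = 293·369/705 = 153.3574; c·n₁/n = 151·336/705 = 71.9660
RR_MH = (50.2275 + 32.5779 + 153.3574) / (19.2575 + 20.7025 + 71.9660) = 236.1629 / 111.9260 = 2.10999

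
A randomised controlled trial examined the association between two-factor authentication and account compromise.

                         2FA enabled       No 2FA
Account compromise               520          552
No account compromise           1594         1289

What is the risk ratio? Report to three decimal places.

Reading the table with exposure as columns: a = 520 (2FA enabled, case), b = 1594 (2FA enabled, non-case), c = 552 (No 2FA, case), d = 1289.
Risk in exposed = 520/2114 = 0.24598; risk in unexposed = 552/1841 = 0.29984.
RR = 0.24598 / 0.29984 = 0.82038
The risk is 18% lower among the exposed than among the unexposed.

0.820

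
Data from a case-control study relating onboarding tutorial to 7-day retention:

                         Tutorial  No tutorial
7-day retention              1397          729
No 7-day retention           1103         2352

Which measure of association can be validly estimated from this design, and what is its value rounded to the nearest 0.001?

4.086

Reading the table with exposure as columns: a = 1397 (Tutorial, case), b = 1103 (Tutorial, non-case), c = 729 (No tutorial, case), d = 2352.
This is a case-control study: participants were sampled on outcome status, so risks in the source population cannot be estimated directly — relative risk is not valid here. The odds ratio is the appropriate measure.
OR = (a·d)/(b·c) = (1397 × 2352) / (1103 × 729) = 3285744 / 804087 = 4.08630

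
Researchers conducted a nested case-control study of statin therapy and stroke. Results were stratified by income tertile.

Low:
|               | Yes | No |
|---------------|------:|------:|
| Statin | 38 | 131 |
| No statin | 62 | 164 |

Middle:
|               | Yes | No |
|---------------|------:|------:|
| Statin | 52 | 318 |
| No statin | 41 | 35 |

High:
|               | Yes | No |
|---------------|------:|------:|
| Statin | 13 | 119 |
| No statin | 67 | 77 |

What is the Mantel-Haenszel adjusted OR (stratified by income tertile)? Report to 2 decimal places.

OR_MH = Σ(aᵢdᵢ/nᵢ) / Σ(bᵢcᵢ/nᵢ), where nᵢ is the stratum total.
Stratum 1 (Low): n = 395; a·d/n = 38·164/395 = 15.7772; b·c/n = 131·62/395 = 20.5620
Stratum 2 (Middle): n = 446; a·d/n = 52·35/446 = 4.0807; b·c/n = 318·41/446 = 29.2332
Stratum 3 (High): n = 276; a·d/n = 13·77/276 = 3.6268; b·c/n = 119·67/276 = 28.8877
OR_MH = (15.7772 + 4.0807 + 3.6268) / (20.5620 + 29.2332 + 28.8877) = 23.4847 / 78.6829 = 0.29847

0.30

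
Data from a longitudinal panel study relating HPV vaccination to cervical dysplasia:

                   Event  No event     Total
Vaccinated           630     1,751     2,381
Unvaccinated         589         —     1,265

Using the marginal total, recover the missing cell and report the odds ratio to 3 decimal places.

The missing cell is in the unexposed row: 1265 − 589 = 676.
So a = 630, b = 1751, c = 589, d = 676.
OR = (a·d)/(b·c) = (630 × 676) / (1751 × 589) = 425880 / 1031339 = 0.41294

0.413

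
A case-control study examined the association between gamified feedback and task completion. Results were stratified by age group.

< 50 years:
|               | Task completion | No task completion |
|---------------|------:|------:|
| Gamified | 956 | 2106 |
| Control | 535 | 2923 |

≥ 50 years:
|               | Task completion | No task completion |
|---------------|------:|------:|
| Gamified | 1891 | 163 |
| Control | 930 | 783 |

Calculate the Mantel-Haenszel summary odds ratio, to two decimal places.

3.86

OR_MH = Σ(aᵢdᵢ/nᵢ) / Σ(bᵢcᵢ/nᵢ), where nᵢ is the stratum total.
Stratum 1 (< 50 years): n = 6520; a·d/n = 956·2923/6520 = 428.5871; b·c/n = 2106·535/6520 = 172.8083
Stratum 2 (≥ 50 years): n = 3767; a·d/n = 1891·783/3767 = 393.0589; b·c/n = 163·930/3767 = 40.2416
OR_MH = (428.5871 + 393.0589) / (172.8083 + 40.2416) = 821.6460 / 213.0499 = 3.85659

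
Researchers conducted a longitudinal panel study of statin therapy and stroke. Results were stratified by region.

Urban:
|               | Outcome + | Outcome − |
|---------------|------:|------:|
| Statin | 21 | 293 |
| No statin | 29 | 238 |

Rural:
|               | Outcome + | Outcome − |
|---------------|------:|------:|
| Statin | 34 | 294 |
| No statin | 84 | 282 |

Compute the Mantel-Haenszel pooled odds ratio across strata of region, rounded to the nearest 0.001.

0.446

OR_MH = Σ(aᵢdᵢ/nᵢ) / Σ(bᵢcᵢ/nᵢ), where nᵢ is the stratum total.
Stratum 1 (Urban): n = 581; a·d/n = 21·238/581 = 8.6024; b·c/n = 293·29/581 = 14.6248
Stratum 2 (Rural): n = 694; a·d/n = 34·282/694 = 13.8156; b·c/n = 294·84/694 = 35.5850
OR_MH = (8.6024 + 13.8156) / (14.6248 + 35.5850) = 22.4180 / 50.2098 = 0.44649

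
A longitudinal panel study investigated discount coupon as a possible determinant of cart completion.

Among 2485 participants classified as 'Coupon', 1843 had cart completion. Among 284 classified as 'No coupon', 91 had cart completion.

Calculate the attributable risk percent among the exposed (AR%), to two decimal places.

56.80

From the description: a = 1843, b = 642, c = 91, d = 193.
Risk in exposed = 1843/2485 = 0.74165; risk in unexposed = 91/284 = 0.32042.
RR = 0.74165/0.32042 = 2.31460
AR% = (RR − 1)/RR × 100 = (2.31460 − 1)/2.31460 × 100 = 56.7960%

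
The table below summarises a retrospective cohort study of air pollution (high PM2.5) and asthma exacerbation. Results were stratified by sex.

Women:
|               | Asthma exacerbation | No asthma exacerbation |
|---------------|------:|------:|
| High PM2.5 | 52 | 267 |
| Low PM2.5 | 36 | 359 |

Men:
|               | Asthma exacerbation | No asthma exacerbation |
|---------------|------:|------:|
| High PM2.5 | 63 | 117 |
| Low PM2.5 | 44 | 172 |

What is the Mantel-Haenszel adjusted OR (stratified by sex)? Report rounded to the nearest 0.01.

OR_MH = Σ(aᵢdᵢ/nᵢ) / Σ(bᵢcᵢ/nᵢ), where nᵢ is the stratum total.
Stratum 1 (Women): n = 714; a·d/n = 52·359/714 = 26.1457; b·c/n = 267·36/714 = 13.4622
Stratum 2 (Men): n = 396; a·d/n = 63·172/396 = 27.3636; b·c/n = 117·44/396 = 13.0000
OR_MH = (26.1457 + 27.3636) / (13.4622 + 13.0000) = 53.5093 / 26.4622 = 2.02210

2.02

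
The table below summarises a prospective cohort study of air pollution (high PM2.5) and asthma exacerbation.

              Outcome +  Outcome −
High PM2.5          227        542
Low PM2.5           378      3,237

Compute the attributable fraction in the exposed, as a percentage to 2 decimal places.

64.58

Cells: a = 227, b = 542, c = 378, d = 3237.
Risk in exposed = 227/769 = 0.29519; risk in unexposed = 378/3615 = 0.10456.
RR = 0.29519/0.10456 = 2.82303
AR% = (RR − 1)/RR × 100 = (2.82303 − 1)/2.82303 × 100 = 64.5771%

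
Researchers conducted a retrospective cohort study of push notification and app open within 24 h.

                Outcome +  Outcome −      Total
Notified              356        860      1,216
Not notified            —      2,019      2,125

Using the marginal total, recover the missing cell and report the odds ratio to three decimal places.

7.885

The missing cell is in the unexposed row: 2125 − 2019 = 106.
So a = 356, b = 860, c = 106, d = 2019.
OR = (a·d)/(b·c) = (356 × 2019) / (860 × 106) = 718764 / 91160 = 7.88464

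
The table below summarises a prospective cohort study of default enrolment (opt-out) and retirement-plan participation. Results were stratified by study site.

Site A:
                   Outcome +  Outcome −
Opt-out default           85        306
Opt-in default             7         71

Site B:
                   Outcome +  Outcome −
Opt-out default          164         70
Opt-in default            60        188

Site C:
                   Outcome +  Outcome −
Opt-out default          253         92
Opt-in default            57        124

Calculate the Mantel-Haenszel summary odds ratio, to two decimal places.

5.87

OR_MH = Σ(aᵢdᵢ/nᵢ) / Σ(bᵢcᵢ/nᵢ), where nᵢ is the stratum total.
Stratum 1 (Site A): n = 469; a·d/n = 85·71/469 = 12.8678; b·c/n = 306·7/469 = 4.5672
Stratum 2 (Site B): n = 482; a·d/n = 164·188/482 = 63.9668; b·c/n = 70·60/482 = 8.7137
Stratum 3 (Site C): n = 526; a·d/n = 253·124/526 = 59.6426; b·c/n = 92·57/526 = 9.9696
OR_MH = (12.8678 + 63.9668 + 59.6426) / (4.5672 + 8.7137 + 9.9696) = 136.4772 / 23.2504 = 5.86988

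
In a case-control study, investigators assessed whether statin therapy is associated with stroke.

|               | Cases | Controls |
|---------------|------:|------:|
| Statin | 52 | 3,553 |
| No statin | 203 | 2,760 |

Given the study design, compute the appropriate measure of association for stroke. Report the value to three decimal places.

0.199

Cells: a = 52, b = 3553, c = 203, d = 2760.
This is a case-control study: participants were sampled on outcome status, so risks in the source population cannot be estimated directly — relative risk is not valid here. The odds ratio is the appropriate measure.
OR = (a·d)/(b·c) = (52 × 2760) / (3553 × 203) = 143520 / 721259 = 0.19899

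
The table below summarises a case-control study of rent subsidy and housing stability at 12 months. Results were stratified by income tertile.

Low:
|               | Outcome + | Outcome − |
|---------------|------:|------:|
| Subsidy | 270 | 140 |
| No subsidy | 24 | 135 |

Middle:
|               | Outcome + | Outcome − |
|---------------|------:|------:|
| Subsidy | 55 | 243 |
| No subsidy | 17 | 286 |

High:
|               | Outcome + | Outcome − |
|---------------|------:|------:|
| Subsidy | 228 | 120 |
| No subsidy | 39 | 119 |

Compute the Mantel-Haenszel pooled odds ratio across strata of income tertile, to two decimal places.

6.53

OR_MH = Σ(aᵢdᵢ/nᵢ) / Σ(bᵢcᵢ/nᵢ), where nᵢ is the stratum total.
Stratum 1 (Low): n = 569; a·d/n = 270·135/569 = 64.0598; b·c/n = 140·24/569 = 5.9051
Stratum 2 (Middle): n = 601; a·d/n = 55·286/601 = 26.1730; b·c/n = 243·17/601 = 6.8735
Stratum 3 (High): n = 506; a·d/n = 228·119/506 = 53.6206; b·c/n = 120·39/506 = 9.2490
OR_MH = (64.0598 + 26.1730 + 53.6206) / (5.9051 + 6.8735 + 9.2490) = 143.8534 / 22.0277 = 6.53058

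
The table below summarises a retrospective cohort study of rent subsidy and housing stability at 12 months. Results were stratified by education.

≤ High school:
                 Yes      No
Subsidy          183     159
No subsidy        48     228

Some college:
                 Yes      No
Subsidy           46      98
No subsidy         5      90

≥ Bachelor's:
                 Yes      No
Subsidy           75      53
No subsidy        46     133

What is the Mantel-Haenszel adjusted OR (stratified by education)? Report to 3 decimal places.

OR_MH = Σ(aᵢdᵢ/nᵢ) / Σ(bᵢcᵢ/nᵢ), where nᵢ is the stratum total.
Stratum 1 (≤ High school): n = 618; a·d/n = 183·228/618 = 67.5146; b·c/n = 159·48/618 = 12.3495
Stratum 2 (Some college): n = 239; a·d/n = 46·90/239 = 17.3222; b·c/n = 98·5/239 = 2.0502
Stratum 3 (≥ Bachelor's): n = 307; a·d/n = 75·133/307 = 32.4919; b·c/n = 53·46/307 = 7.9414
OR_MH = (67.5146 + 17.3222 + 32.4919) / (12.3495 + 2.0502 + 7.9414) = 117.3286 / 22.3411 = 5.25169

5.252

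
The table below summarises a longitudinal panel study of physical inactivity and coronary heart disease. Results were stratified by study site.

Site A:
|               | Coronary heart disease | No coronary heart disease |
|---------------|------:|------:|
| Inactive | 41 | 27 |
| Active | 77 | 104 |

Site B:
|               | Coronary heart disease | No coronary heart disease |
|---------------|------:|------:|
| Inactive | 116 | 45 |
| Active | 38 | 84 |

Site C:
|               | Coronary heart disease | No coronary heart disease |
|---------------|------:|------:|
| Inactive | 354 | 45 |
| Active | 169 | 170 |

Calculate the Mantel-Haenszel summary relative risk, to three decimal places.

RR_MH = Σ(aᵢ·n₀ᵢ/nᵢ) / Σ(cᵢ·n₁ᵢ/nᵢ), with n₁ᵢ = aᵢ+bᵢ (exposed), n₀ᵢ = cᵢ+dᵢ (unexposed), nᵢ = n₁ᵢ+n₀ᵢ.
Stratum 1 (Site A): n₁ = 68, n₀ = 181, n = 249; a·n₀/n = 41·181/249 = 29.8032; c·n₁/n = 77·68/249 = 21.0281
Stratum 2 (Site B): n₁ = 161, n₀ = 122, n = 283; a·n₀/n = 116·122/283 = 50.0071; c·n₁/n = 38·161/283 = 21.6184
Stratum 3 (Site C): n₁ = 399, n₀ = 339, n = 738; a·n₀/n = 354·339/738 = 162.6098; c·n₁/n = 169·399/738 = 91.3699
RR_MH = (29.8032 + 50.0071 + 162.6098) / (21.0281 + 21.6184 + 91.3699) = 242.4200 / 134.0164 = 1.80888

1.809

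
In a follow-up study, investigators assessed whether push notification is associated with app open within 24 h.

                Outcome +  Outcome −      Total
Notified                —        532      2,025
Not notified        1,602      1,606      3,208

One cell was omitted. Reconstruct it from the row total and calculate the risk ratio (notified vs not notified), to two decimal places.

1.48

The missing cell is in the exposed row: 2025 − 532 = 1493.
So a = 1493, b = 532, c = 1602, d = 1606.
RR = [a/(a+b)] / [c/(c+d)] = (1493/2025) / (1602/3208) = 0.73728/0.49938 = 1.47641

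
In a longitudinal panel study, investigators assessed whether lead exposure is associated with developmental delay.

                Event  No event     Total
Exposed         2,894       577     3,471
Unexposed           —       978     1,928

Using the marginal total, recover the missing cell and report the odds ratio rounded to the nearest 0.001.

The missing cell is in the unexposed row: 1928 − 978 = 950.
So a = 2894, b = 577, c = 950, d = 978.
OR = (a·d)/(b·c) = (2894 × 978) / (577 × 950) = 2830332 / 548150 = 5.16343

5.163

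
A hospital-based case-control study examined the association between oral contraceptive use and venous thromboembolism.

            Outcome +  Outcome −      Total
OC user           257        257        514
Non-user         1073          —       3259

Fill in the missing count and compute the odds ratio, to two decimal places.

2.04

The missing cell is in the unexposed row: 3259 − 1073 = 2186.
So a = 257, b = 257, c = 1073, d = 2186.
OR = (a·d)/(b·c) = (257 × 2186) / (257 × 1073) = 561802 / 275761 = 2.03728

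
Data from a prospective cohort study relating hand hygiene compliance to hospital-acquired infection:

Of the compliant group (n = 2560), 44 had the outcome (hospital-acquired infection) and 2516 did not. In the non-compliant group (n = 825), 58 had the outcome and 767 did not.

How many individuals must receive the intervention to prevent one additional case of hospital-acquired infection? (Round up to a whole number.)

19

Risk in treated group = 44/2560 = 0.01719; risk in control = 58/825 = 0.07030.
Absolute risk reduction = 0.07030 − 0.01719 = 0.05312
NNT = 1 / ARR = 1 / 0.05312 = 18.827 → round up → 19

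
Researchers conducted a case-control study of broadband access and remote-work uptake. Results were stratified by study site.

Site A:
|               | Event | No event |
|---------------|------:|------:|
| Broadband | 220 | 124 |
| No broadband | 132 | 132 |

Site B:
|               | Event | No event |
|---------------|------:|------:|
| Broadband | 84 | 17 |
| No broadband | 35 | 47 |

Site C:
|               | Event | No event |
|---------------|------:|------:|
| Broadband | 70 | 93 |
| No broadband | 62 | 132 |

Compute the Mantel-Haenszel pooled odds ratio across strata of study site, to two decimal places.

OR_MH = Σ(aᵢdᵢ/nᵢ) / Σ(bᵢcᵢ/nᵢ), where nᵢ is the stratum total.
Stratum 1 (Site A): n = 608; a·d/n = 220·132/608 = 47.7632; b·c/n = 124·132/608 = 26.9211
Stratum 2 (Site B): n = 183; a·d/n = 84·47/183 = 21.5738; b·c/n = 17·35/183 = 3.2514
Stratum 3 (Site C): n = 357; a·d/n = 70·132/357 = 25.8824; b·c/n = 93·62/357 = 16.1513
OR_MH = (47.7632 + 21.5738 + 25.8824) / (26.9211 + 3.2514 + 16.1513) = 95.2193 / 46.3237 = 2.05552

2.06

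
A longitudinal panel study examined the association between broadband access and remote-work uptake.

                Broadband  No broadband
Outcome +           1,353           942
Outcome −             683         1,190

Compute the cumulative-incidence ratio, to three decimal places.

Reading the table with exposure as columns: a = 1353 (Broadband, case), b = 683 (Broadband, non-case), c = 942 (No broadband, case), d = 1190.
Risk in exposed = 1353/2036 = 0.66454; risk in unexposed = 942/2132 = 0.44184.
RR = 0.66454 / 0.44184 = 1.50403
The risk among the exposed is 1.50 times that among the unexposed.

1.504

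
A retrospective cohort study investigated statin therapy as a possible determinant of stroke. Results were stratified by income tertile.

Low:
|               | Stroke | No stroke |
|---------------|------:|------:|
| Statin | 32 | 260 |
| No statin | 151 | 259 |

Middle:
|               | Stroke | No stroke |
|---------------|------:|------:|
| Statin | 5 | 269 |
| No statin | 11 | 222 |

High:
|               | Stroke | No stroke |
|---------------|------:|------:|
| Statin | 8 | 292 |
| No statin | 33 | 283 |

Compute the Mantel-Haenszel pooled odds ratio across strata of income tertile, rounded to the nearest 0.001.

0.228

OR_MH = Σ(aᵢdᵢ/nᵢ) / Σ(bᵢcᵢ/nᵢ), where nᵢ is the stratum total.
Stratum 1 (Low): n = 702; a·d/n = 32·259/702 = 11.8063; b·c/n = 260·151/702 = 55.9259
Stratum 2 (Middle): n = 507; a·d/n = 5·222/507 = 2.1893; b·c/n = 269·11/507 = 5.8363
Stratum 3 (High): n = 616; a·d/n = 8·283/616 = 3.6753; b·c/n = 292·33/616 = 15.6429
OR_MH = (11.8063 + 2.1893 + 3.6753) / (55.9259 + 5.8363 + 15.6429) = 17.6709 / 77.4051 = 0.22829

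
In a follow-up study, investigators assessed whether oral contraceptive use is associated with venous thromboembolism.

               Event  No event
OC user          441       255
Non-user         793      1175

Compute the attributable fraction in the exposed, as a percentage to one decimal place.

36.4

Cells: a = 441, b = 255, c = 793, d = 1175.
Risk in exposed = 441/696 = 0.63362; risk in unexposed = 793/1968 = 0.40295.
RR = 0.63362/0.40295 = 1.57247
AR% = (RR − 1)/RR × 100 = (1.57247 − 1)/1.57247 × 100 = 36.4056%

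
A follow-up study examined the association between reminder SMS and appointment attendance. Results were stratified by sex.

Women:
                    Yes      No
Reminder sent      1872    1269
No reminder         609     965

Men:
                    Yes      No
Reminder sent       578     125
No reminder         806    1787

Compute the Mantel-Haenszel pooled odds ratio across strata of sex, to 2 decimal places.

3.58

OR_MH = Σ(aᵢdᵢ/nᵢ) / Σ(bᵢcᵢ/nᵢ), where nᵢ is the stratum total.
Stratum 1 (Women): n = 4715; a·d/n = 1872·965/4715 = 383.1347; b·c/n = 1269·609/4715 = 163.9069
Stratum 2 (Men): n = 3296; a·d/n = 578·1787/3296 = 313.3756; b·c/n = 125·806/3296 = 30.5674
OR_MH = (383.1347 + 313.3756) / (163.9069 + 30.5674) = 696.5103 / 194.4742 = 3.58150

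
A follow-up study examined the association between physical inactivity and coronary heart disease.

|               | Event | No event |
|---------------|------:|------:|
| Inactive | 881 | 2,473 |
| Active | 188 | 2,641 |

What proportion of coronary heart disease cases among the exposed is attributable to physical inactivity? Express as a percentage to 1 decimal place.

Cells: a = 881, b = 2473, c = 188, d = 2641.
Risk in exposed = 881/3354 = 0.26267; risk in unexposed = 188/2829 = 0.06645.
RR = 0.26267/0.06645 = 3.95265
AR% = (RR − 1)/RR × 100 = (3.95265 − 1)/3.95265 × 100 = 74.7005%

74.7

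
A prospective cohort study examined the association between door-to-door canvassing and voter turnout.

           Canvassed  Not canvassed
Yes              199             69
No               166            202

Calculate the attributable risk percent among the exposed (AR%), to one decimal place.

53.3

Reading the table with exposure as columns: a = 199 (Canvassed, case), b = 166 (Canvassed, non-case), c = 69 (Not canvassed, case), d = 202.
Risk in exposed = 199/365 = 0.54521; risk in unexposed = 69/271 = 0.25461.
RR = 0.54521/0.25461 = 2.14131
AR% = (RR − 1)/RR × 100 = (2.14131 − 1)/2.14131 × 100 = 53.2997%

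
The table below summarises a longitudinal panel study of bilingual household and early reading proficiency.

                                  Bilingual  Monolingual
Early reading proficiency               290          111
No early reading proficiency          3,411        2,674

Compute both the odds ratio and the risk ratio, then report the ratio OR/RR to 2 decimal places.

Reading the table with exposure as columns: a = 290 (Bilingual, case), b = 3411 (Bilingual, non-case), c = 111 (Monolingual, case), d = 2674.
OR = (290·2674)/(3411·111) = 775460/378621 = 2.04812
Risk in exposed = 290/3701 = 0.07836; risk in unexposed = 111/2785 = 0.03986; RR = 1.96599
OR/RR = 2.04812 / 1.96599 = 1.04177
The outcome is rare in both groups, so OR ≈ RR (ratio near 1).

1.04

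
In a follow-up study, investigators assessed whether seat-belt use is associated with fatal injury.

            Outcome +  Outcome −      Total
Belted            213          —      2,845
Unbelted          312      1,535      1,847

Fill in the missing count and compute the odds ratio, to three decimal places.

0.398

The missing cell is in the exposed row: 2845 − 213 = 2632.
So a = 213, b = 2632, c = 312, d = 1535.
OR = (a·d)/(b·c) = (213 × 1535) / (2632 × 312) = 326955 / 821184 = 0.39815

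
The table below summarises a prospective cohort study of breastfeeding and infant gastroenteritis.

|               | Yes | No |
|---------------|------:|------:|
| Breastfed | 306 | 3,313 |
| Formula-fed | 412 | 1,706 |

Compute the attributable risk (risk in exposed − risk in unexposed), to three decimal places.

-0.110

Cells: a = 306, b = 3313, c = 412, d = 1706.
Risk in exposed = 306/3619 = 0.084554; risk in unexposed = 412/2118 = 0.194523.
Risk difference = 0.084554 − 0.194523 = -0.109969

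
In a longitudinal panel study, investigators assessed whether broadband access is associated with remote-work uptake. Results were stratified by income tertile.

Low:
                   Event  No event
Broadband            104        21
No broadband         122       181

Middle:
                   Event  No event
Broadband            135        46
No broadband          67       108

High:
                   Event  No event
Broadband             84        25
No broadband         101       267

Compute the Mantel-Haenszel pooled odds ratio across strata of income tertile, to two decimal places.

6.62

OR_MH = Σ(aᵢdᵢ/nᵢ) / Σ(bᵢcᵢ/nᵢ), where nᵢ is the stratum total.
Stratum 1 (Low): n = 428; a·d/n = 104·181/428 = 43.9813; b·c/n = 21·122/428 = 5.9860
Stratum 2 (Middle): n = 356; a·d/n = 135·108/356 = 40.9551; b·c/n = 46·67/356 = 8.6573
Stratum 3 (High): n = 477; a·d/n = 84·267/477 = 47.0189; b·c/n = 25·101/477 = 5.2935
OR_MH = (43.9813 + 40.9551 + 47.0189) / (5.9860 + 8.6573 + 5.2935) = 131.9552 / 19.9368 = 6.61868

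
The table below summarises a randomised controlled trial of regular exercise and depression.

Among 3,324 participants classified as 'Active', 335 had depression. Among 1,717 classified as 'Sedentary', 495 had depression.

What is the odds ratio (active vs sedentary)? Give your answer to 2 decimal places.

0.28

From the description: a = 335, b = 2989, c = 495, d = 1222.
OR = (a·d)/(b·c) = (335 × 1222) / (2989 × 495) = 409370 / 1479555 = 0.27668
Exposure is associated with lower odds of depression (OR = 0.28 < 1).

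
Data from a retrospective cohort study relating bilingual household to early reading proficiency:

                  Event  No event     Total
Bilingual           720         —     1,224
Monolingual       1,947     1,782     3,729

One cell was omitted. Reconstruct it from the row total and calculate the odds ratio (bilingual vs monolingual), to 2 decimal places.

1.31

The missing cell is in the exposed row: 1224 − 720 = 504.
So a = 720, b = 504, c = 1947, d = 1782.
OR = (a·d)/(b·c) = (720 × 1782) / (504 × 1947) = 1283040 / 981288 = 1.30751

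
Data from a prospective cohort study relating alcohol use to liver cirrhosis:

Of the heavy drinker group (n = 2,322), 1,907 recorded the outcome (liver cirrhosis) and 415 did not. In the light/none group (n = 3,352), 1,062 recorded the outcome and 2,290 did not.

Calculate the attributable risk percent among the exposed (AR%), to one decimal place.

61.4

From the description: a = 1907, b = 415, c = 1062, d = 2290.
Risk in exposed = 1907/2322 = 0.82127; risk in unexposed = 1062/3352 = 0.31683.
RR = 0.82127/0.31683 = 2.59220
AR% = (RR − 1)/RR × 100 = (2.59220 − 1)/2.59220 × 100 = 61.4227%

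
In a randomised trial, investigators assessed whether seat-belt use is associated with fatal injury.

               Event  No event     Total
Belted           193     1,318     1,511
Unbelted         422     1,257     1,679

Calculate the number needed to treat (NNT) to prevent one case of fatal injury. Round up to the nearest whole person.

9

Risk in treated group = 193/1511 = 0.12773; risk in control = 422/1679 = 0.25134.
Absolute risk reduction = 0.25134 − 0.12773 = 0.12361
NNT = 1 / ARR = 1 / 0.12361 = 8.090 → round up → 9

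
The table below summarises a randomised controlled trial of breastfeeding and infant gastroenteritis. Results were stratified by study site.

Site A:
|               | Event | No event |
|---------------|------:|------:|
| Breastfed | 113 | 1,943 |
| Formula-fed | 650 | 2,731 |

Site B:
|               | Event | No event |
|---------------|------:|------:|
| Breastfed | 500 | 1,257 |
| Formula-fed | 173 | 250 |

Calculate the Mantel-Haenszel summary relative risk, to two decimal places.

RR_MH = Σ(aᵢ·n₀ᵢ/nᵢ) / Σ(cᵢ·n₁ᵢ/nᵢ), with n₁ᵢ = aᵢ+bᵢ (exposed), n₀ᵢ = cᵢ+dᵢ (unexposed), nᵢ = n₁ᵢ+n₀ᵢ.
Stratum 1 (Site A): n₁ = 2056, n₀ = 3381, n = 5437; a·n₀/n = 113·3381/5437 = 70.2691; c·n₁/n = 650·2056/5437 = 245.7973
Stratum 2 (Site B): n₁ = 1757, n₀ = 423, n = 2180; a·n₀/n = 500·423/2180 = 97.0183; c·n₁/n = 173·1757/2180 = 139.4317
RR_MH = (70.2691 + 97.0183) / (245.7973 + 139.4317) = 167.2874 / 385.2290 = 0.43425

0.43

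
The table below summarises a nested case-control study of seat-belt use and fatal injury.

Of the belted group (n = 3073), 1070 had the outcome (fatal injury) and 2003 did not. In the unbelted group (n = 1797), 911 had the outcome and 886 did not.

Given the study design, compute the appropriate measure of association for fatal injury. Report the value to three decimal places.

0.520

From the description: a = 1070, b = 2003, c = 911, d = 886.
This is a nested case-control study: participants were sampled on outcome status, so risks in the source population cannot be estimated directly — relative risk is not valid here. The odds ratio is the appropriate measure.
OR = (a·d)/(b·c) = (1070 × 886) / (2003 × 911) = 948020 / 1824733 = 0.51954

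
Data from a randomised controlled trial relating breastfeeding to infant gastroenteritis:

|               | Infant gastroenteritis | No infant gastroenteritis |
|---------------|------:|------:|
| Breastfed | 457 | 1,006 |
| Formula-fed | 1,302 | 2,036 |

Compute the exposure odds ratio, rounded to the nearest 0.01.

Cells: a = 457, b = 1006, c = 1302, d = 2036.
OR = (a·d)/(b·c) = (457 × 2036) / (1006 × 1302) = 930452 / 1309812 = 0.71037
Exposure is associated with lower odds of infant gastroenteritis (OR = 0.71 < 1).

0.71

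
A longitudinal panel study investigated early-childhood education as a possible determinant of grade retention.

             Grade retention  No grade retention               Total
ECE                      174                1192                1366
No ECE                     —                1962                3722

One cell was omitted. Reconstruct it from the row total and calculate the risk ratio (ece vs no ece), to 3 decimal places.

0.269

The missing cell is in the unexposed row: 3722 − 1962 = 1760.
So a = 174, b = 1192, c = 1760, d = 1962.
RR = [a/(a+b)] / [c/(c+d)] = (174/1366) / (1760/3722) = 0.12738/0.47286 = 0.26938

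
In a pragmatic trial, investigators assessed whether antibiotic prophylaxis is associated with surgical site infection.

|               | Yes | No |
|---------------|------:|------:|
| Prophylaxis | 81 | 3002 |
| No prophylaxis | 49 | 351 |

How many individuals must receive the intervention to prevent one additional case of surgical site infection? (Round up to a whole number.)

Risk in treated group = 81/3083 = 0.02627; risk in control = 49/400 = 0.12250.
Absolute risk reduction = 0.12250 − 0.02627 = 0.09623
NNT = 1 / ARR = 1 / 0.09623 = 10.392 → round up → 11

11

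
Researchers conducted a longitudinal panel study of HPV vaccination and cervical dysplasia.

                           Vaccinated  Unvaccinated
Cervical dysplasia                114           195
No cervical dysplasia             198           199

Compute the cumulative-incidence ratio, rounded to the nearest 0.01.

0.74

Reading the table with exposure as columns: a = 114 (Vaccinated, case), b = 198 (Vaccinated, non-case), c = 195 (Unvaccinated, case), d = 199.
Risk in exposed = 114/312 = 0.36538; risk in unexposed = 195/394 = 0.49492.
RR = 0.36538 / 0.49492 = 0.73826
The risk is 26% lower among the exposed than among the unexposed.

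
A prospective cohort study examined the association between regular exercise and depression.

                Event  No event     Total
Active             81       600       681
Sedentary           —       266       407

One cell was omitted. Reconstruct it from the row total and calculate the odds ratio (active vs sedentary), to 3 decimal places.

The missing cell is in the unexposed row: 407 − 266 = 141.
So a = 81, b = 600, c = 141, d = 266.
OR = (a·d)/(b·c) = (81 × 266) / (600 × 141) = 21546 / 84600 = 0.25468

0.255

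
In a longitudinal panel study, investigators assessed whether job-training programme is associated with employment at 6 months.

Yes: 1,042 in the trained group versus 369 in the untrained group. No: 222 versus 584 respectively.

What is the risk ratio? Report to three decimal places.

2.129

From the description: a = 1042, b = 222, c = 369, d = 584.
Risk in exposed = 1042/1264 = 0.82437; risk in unexposed = 369/953 = 0.38720.
RR = 0.82437 / 0.38720 = 2.12906
The risk among the exposed is 2.13 times that among the unexposed.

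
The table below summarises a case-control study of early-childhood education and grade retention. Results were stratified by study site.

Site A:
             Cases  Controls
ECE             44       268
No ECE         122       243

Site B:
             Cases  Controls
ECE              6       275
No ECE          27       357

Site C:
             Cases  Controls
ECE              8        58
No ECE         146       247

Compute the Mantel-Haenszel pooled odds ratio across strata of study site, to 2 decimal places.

OR_MH = Σ(aᵢdᵢ/nᵢ) / Σ(bᵢcᵢ/nᵢ), where nᵢ is the stratum total.
Stratum 1 (Site A): n = 677; a·d/n = 44·243/677 = 15.7932; b·c/n = 268·122/677 = 48.2954
Stratum 2 (Site B): n = 665; a·d/n = 6·357/665 = 3.2211; b·c/n = 275·27/665 = 11.1654
Stratum 3 (Site C): n = 459; a·d/n = 8·247/459 = 4.3050; b·c/n = 58·146/459 = 18.4488
OR_MH = (15.7932 + 3.2211 + 4.3050) / (48.2954 + 11.1654 + 18.4488) = 23.3193 / 77.9096 = 0.29931

0.30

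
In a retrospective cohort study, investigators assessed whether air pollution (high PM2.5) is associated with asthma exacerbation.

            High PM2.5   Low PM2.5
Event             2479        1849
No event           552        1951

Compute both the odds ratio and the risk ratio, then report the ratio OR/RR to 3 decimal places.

Reading the table with exposure as columns: a = 2479 (High PM2.5, case), b = 552 (High PM2.5, non-case), c = 1849 (Low PM2.5, case), d = 1951.
OR = (2479·1951)/(552·1849) = 4836529/1020648 = 4.73868
Risk in exposed = 2479/3031 = 0.81788; risk in unexposed = 1849/3800 = 0.48658; RR = 1.68088
OR/RR = 4.73868 / 1.68088 = 2.81917
The outcome is not rare, so the OR lies further from 1 than the RR.

2.819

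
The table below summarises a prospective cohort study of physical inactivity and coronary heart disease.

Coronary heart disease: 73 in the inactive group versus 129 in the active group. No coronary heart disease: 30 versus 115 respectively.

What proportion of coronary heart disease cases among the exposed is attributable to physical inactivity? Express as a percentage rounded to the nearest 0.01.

From the description: a = 73, b = 30, c = 129, d = 115.
Risk in exposed = 73/103 = 0.70874; risk in unexposed = 129/244 = 0.52869.
RR = 0.70874/0.52869 = 1.34056
AR% = (RR − 1)/RR × 100 = (1.34056 − 1)/1.34056 × 100 = 25.4042%

25.40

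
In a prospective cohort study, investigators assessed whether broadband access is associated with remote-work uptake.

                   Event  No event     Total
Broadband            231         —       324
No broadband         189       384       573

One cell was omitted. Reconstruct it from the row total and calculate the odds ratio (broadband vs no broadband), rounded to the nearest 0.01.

The missing cell is in the exposed row: 324 − 231 = 93.
So a = 231, b = 93, c = 189, d = 384.
OR = (a·d)/(b·c) = (231 × 384) / (93 × 189) = 88704 / 17577 = 5.04659

5.05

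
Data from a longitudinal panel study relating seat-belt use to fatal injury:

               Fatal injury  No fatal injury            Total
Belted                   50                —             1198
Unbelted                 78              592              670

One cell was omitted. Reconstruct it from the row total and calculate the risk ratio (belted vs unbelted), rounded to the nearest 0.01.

0.36

The missing cell is in the exposed row: 1198 − 50 = 1148.
So a = 50, b = 1148, c = 78, d = 592.
RR = [a/(a+b)] / [c/(c+d)] = (50/1198) / (78/670) = 0.04174/0.11642 = 0.35850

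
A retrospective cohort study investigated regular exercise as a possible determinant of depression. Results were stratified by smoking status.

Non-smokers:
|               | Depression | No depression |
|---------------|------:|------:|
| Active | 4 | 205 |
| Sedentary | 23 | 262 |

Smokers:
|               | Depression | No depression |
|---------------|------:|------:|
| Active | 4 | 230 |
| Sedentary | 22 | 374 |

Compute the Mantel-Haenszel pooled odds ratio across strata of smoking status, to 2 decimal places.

0.26

OR_MH = Σ(aᵢdᵢ/nᵢ) / Σ(bᵢcᵢ/nᵢ), where nᵢ is the stratum total.
Stratum 1 (Non-smokers): n = 494; a·d/n = 4·262/494 = 2.1215; b·c/n = 205·23/494 = 9.5445
Stratum 2 (Smokers): n = 630; a·d/n = 4·374/630 = 2.3746; b·c/n = 230·22/630 = 8.0317
OR_MH = (2.1215 + 2.3746) / (9.5445 + 8.0317) = 4.4961 / 17.5763 = 0.25580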